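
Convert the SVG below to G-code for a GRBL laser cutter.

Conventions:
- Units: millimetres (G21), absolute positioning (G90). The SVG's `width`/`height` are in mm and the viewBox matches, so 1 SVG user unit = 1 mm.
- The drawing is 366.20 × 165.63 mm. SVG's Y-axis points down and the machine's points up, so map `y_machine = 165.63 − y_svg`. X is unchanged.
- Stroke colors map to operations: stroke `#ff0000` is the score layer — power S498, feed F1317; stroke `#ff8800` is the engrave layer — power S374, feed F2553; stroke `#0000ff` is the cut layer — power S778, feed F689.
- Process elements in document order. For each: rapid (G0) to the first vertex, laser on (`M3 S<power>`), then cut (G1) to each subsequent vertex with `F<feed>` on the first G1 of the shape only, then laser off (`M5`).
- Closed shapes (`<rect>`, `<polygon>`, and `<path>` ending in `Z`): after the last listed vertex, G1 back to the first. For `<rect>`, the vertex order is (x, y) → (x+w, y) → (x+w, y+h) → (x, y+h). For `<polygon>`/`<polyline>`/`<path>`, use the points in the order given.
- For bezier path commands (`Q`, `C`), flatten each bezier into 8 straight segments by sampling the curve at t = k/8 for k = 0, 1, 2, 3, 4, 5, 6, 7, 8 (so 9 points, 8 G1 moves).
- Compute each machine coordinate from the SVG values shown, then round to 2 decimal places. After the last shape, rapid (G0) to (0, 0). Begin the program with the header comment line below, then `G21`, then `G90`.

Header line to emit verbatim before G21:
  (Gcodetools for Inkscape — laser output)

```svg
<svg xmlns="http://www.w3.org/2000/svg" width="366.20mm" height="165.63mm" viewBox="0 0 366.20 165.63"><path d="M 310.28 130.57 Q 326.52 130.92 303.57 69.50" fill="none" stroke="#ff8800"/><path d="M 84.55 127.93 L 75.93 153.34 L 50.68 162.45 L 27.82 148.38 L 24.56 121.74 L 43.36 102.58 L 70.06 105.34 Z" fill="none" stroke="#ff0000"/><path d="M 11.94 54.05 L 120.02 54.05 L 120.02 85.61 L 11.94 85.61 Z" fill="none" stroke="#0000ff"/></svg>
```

viewBox `0 0 366.20 165.63` with mm width/height → 1 unit = 1 mm. Flip: y_m = 165.63 − y_svg.

**Shape 1** — `<path>` quadratic bezier, stroke `#ff8800` → engrave (S374, F2553). Control points (SVG): P0=(310.28,130.57), P1=(326.52,130.92), P2=(303.57,69.50); sampled at t=k/8. Machine vertices: (310.28,35.06) → (313.73,35.94) → (315.95,38.75) → (316.95,43.48) → (316.72,50.15) → (315.27,58.75) → (312.60,69.28) → (308.70,81.74) → (303.57,96.13). Open path.

**Shape 2** — `<path>` regular polygon, stroke `#ff0000` → score (S498, F1317). Machine vertices: (84.55,37.70) → (75.93,12.29) → (50.68,3.18) → (27.82,17.25) → (24.56,43.89) → (43.36,63.05) → (70.06,60.29) → (84.55,37.70). Closed: final G1 returns to the first vertex.

**Shape 3** — `<path>` rectangle, stroke `#0000ff` → cut (S778, F689). Machine vertices: (11.94,111.58) → (120.02,111.58) → (120.02,80.02) → (11.94,80.02) → (11.94,111.58). Closed: final G1 returns to the first vertex.

(Gcodetools for Inkscape — laser output)
G21
G90
G0 X310.28 Y35.06
M3 S374
G1 X313.73 Y35.94 F2553
G1 X315.95 Y38.75
G1 X316.95 Y43.48
G1 X316.72 Y50.15
G1 X315.27 Y58.75
G1 X312.60 Y69.28
G1 X308.70 Y81.74
G1 X303.57 Y96.13
M5
G0 X84.55 Y37.70
M3 S498
G1 X75.93 Y12.29 F1317
G1 X50.68 Y3.18
G1 X27.82 Y17.25
G1 X24.56 Y43.89
G1 X43.36 Y63.05
G1 X70.06 Y60.29
G1 X84.55 Y37.70
M5
G0 X11.94 Y111.58
M3 S778
G1 X120.02 Y111.58 F689
G1 X120.02 Y80.02
G1 X11.94 Y80.02
G1 X11.94 Y111.58
M5
G0 X0.00 Y0.00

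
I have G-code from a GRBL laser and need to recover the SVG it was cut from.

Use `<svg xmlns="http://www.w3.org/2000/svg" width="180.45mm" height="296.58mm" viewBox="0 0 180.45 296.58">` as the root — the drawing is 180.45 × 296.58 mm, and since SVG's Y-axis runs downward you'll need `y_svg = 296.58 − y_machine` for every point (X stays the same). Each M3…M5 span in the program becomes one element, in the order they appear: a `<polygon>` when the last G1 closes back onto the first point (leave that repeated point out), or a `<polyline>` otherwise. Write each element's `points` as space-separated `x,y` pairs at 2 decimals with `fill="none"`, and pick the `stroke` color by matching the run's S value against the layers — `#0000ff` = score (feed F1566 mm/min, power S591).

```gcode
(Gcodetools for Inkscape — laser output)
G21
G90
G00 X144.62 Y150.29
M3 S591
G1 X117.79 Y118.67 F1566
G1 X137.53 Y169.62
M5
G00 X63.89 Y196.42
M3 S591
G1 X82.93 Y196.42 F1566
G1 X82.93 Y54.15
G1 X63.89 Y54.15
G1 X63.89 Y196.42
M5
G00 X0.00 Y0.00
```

<svg xmlns="http://www.w3.org/2000/svg" width="180.45mm" height="296.58mm" viewBox="0 0 180.45 296.58">
  <polyline points="144.62,146.29 117.79,177.91 137.53,126.96" fill="none" stroke="#0000ff"/>
  <polygon points="63.89,100.16 82.93,100.16 82.93,242.43 63.89,242.43" fill="none" stroke="#0000ff"/>
</svg>

Machine Y-up, SVG Y-down with viewBox height 296.58, so y_svg = 296.58 − y_machine; X carries over. Every run uses S591, so all elements get stroke `#0000ff` (score).

Run 1: The run is open, so emit a `<polyline>` with points (Y-flipped): 144.62,146.29 117.79,177.91 137.53,126.96.

Run 2: The run returns to its start, so emit a `<polygon>` with points (Y-flipped): 63.89,100.16 82.93,100.16 82.93,242.43 63.89,242.43.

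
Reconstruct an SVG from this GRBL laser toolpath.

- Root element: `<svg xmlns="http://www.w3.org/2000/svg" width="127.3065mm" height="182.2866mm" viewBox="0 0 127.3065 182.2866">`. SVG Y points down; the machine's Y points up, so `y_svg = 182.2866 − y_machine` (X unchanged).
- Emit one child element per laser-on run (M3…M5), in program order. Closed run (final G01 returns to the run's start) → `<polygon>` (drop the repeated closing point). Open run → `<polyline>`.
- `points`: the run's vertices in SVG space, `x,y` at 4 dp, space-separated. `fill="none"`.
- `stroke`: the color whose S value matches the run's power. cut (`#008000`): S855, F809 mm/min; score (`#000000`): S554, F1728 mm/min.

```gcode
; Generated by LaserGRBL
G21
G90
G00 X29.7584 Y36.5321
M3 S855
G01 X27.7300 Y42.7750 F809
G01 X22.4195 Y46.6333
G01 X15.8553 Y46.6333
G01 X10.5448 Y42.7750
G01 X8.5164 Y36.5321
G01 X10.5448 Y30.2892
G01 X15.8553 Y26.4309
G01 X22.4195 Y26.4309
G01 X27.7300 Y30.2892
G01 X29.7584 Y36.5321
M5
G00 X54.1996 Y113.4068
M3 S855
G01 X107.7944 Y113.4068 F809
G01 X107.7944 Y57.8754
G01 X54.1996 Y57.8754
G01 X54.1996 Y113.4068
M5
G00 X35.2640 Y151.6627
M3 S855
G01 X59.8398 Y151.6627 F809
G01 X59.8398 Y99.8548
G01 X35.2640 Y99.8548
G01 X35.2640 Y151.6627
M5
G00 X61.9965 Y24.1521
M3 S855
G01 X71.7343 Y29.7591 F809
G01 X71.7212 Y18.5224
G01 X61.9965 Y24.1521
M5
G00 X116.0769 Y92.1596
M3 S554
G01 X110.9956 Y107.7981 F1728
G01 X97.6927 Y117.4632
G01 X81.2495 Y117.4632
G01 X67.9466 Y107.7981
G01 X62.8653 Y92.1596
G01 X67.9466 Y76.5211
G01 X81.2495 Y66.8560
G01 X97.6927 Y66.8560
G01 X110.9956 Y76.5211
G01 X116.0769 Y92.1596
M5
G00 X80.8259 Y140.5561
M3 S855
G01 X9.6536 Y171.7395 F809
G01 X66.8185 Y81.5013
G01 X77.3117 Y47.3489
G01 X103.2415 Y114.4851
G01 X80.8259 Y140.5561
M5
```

<svg xmlns="http://www.w3.org/2000/svg" width="127.3065mm" height="182.2866mm" viewBox="0 0 127.3065 182.2866">
  <polygon points="29.7584,145.7545 27.7300,139.5116 22.4195,135.6533 15.8553,135.6533 10.5448,139.5116 8.5164,145.7545 10.5448,151.9974 15.8553,155.8557 22.4195,155.8557 27.7300,151.9974" fill="none" stroke="#008000"/>
  <polygon points="54.1996,68.8798 107.7944,68.8798 107.7944,124.4112 54.1996,124.4112" fill="none" stroke="#008000"/>
  <polygon points="35.2640,30.6239 59.8398,30.6239 59.8398,82.4318 35.2640,82.4318" fill="none" stroke="#008000"/>
  <polygon points="61.9965,158.1345 71.7343,152.5275 71.7212,163.7642" fill="none" stroke="#008000"/>
  <polygon points="116.0769,90.1270 110.9956,74.4885 97.6927,64.8234 81.2495,64.8234 67.9466,74.4885 62.8653,90.1270 67.9466,105.7655 81.2495,115.4306 97.6927,115.4306 110.9956,105.7655" fill="none" stroke="#000000"/>
  <polygon points="80.8259,41.7305 9.6536,10.5471 66.8185,100.7853 77.3117,134.9377 103.2415,67.8015" fill="none" stroke="#008000"/>
</svg>

y_svg = 182.2866 − y_m.

[1] S855→`#008000` (cut); closed run; points: 29.7584,145.7545 27.7300,139.5116 22.4195,135.6533 15.8553,135.6533 10.5448,139.5116 8.5164,145.7545 10.5448,151.9974 15.8553,155.8557 22.4195,155.8557 27.7300,151.9974

[2] S855→`#008000` (cut); closed run; points: 54.1996,68.8798 107.7944,68.8798 107.7944,124.4112 54.1996,124.4112

[3] S855→`#008000` (cut); closed run; points: 35.2640,30.6239 59.8398,30.6239 59.8398,82.4318 35.2640,82.4318

[4] S855→`#008000` (cut); closed run; points: 61.9965,158.1345 71.7343,152.5275 71.7212,163.7642

[5] S554→`#000000` (score); closed run; points: 116.0769,90.1270 110.9956,74.4885 97.6927,64.8234 81.2495,64.8234 67.9466,74.4885 62.8653,90.1270 67.9466,105.7655 81.2495,115.4306 97.6927,115.4306 110.9956,105.7655

[6] S855→`#008000` (cut); closed run; points: 80.8259,41.7305 9.6536,10.5471 66.8185,100.7853 77.3117,134.9377 103.2415,67.8015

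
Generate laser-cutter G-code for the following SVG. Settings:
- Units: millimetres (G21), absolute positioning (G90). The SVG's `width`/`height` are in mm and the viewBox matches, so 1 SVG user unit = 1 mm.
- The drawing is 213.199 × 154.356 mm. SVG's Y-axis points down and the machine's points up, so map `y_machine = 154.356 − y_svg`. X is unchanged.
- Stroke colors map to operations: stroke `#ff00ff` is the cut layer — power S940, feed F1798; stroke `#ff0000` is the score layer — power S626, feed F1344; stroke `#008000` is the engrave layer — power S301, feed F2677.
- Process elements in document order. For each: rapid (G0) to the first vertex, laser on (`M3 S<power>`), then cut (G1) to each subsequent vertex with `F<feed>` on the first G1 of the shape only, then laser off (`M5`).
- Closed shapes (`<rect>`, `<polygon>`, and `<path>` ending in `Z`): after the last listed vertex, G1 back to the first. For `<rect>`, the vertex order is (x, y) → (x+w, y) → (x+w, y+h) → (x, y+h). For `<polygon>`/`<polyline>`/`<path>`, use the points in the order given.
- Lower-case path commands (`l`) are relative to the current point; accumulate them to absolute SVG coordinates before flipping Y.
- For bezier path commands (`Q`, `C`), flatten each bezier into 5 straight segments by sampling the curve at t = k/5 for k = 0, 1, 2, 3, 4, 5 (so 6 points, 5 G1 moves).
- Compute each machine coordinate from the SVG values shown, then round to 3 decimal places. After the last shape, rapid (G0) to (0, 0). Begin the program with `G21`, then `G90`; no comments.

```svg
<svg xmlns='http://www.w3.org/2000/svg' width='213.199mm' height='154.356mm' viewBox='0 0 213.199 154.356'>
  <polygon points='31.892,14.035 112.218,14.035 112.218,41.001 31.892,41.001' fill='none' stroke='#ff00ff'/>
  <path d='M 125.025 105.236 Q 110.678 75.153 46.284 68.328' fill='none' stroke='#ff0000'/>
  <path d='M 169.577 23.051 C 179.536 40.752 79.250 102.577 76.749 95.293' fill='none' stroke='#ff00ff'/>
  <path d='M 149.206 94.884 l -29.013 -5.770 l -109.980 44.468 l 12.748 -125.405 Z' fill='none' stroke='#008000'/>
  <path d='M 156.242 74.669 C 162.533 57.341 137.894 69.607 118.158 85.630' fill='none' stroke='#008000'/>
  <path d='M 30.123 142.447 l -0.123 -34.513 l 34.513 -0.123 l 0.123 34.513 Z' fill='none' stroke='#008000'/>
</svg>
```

viewBox `0 0 213.199 154.356` with mm width/height → 1 unit = 1 mm. Flip: y_m = 154.356 − y_svg.

**Shape 1** — `<polygon>` rectangle, stroke `#ff00ff` → cut (S940, F1798). Machine vertices: (31.892,140.321) → (112.218,140.321) → (112.218,113.355) → (31.892,113.355) → (31.892,140.321). Closed: final G1 returns to the first vertex.

**Shape 2** — `<path>` quadratic bezier, stroke `#ff0000` → score (S626, F1344). Control points (SVG): P0=(125.025,105.236), P1=(110.678,75.153), P2=(46.284,68.328); sampled at t=k/5. Machine vertices: (125.025,49.120) → (117.284,60.223) → (105.540,69.465) → (89.792,76.847) → (70.040,82.368) → (46.284,86.028). Open path.

**Shape 3** — `<path>` cubic bezier, stroke `#ff00ff` → cut (S940, F1798). Control points (SVG): P0=(169.577,23.051), P1=(179.536,40.752), P2=(79.250,102.577), P3=(76.749,95.293); sampled at t=k/5. Machine vertices: (169.577,131.305) → (163.987,116.295) → (141.924,96.131) → (113.373,76.248) → (88.320,62.080) → (76.749,59.063). Open path.

**Shape 4** — `<path>` closed polygon, stroke `#008000` → engrave (S301, F2677). Machine vertices: (149.206,59.472) → (120.193,65.242) → (10.213,20.774) → (22.961,146.179) → (149.206,59.472). Closed: final G1 returns to the first vertex.

**Shape 5** — `<path>` cubic bezier, stroke `#008000` → engrave (S301, F2677). Control points (SVG): P0=(156.242,74.669), P1=(162.533,57.341), P2=(137.894,69.607), P3=(118.158,85.630); sampled at t=k/5. Machine vertices: (156.242,79.687) → (156.592,86.739) → (151.238,87.929) → (141.901,84.497) → (130.301,77.682) → (118.158,68.726). Open path.

**Shape 6** — `<path>` regular polygon, stroke `#008000` → engrave (S301, F2677). Machine vertices: (30.123,11.909) → (30.000,46.422) → (64.513,46.545) → (64.636,12.032) → (30.123,11.909). Closed: final G1 returns to the first vertex.

G21
G90
G0 X31.892 Y140.321
M3 S940
G1 X112.218 Y140.321 F1798
G1 X112.218 Y113.355
G1 X31.892 Y113.355
G1 X31.892 Y140.321
M5
G0 X125.025 Y49.120
M3 S626
G1 X117.284 Y60.223 F1344
G1 X105.540 Y69.465
G1 X89.792 Y76.847
G1 X70.040 Y82.368
G1 X46.284 Y86.028
M5
G0 X169.577 Y131.305
M3 S940
G1 X163.987 Y116.295 F1798
G1 X141.924 Y96.131
G1 X113.373 Y76.248
G1 X88.320 Y62.080
G1 X76.749 Y59.063
M5
G0 X149.206 Y59.472
M3 S301
G1 X120.193 Y65.242 F2677
G1 X10.213 Y20.774
G1 X22.961 Y146.179
G1 X149.206 Y59.472
M5
G0 X156.242 Y79.687
M3 S301
G1 X156.592 Y86.739 F2677
G1 X151.238 Y87.929
G1 X141.901 Y84.497
G1 X130.301 Y77.682
G1 X118.158 Y68.726
M5
G0 X30.123 Y11.909
M3 S301
G1 X30.000 Y46.422 F2677
G1 X64.513 Y46.545
G1 X64.636 Y12.032
G1 X30.123 Y11.909
M5
G0 X0.000 Y0.000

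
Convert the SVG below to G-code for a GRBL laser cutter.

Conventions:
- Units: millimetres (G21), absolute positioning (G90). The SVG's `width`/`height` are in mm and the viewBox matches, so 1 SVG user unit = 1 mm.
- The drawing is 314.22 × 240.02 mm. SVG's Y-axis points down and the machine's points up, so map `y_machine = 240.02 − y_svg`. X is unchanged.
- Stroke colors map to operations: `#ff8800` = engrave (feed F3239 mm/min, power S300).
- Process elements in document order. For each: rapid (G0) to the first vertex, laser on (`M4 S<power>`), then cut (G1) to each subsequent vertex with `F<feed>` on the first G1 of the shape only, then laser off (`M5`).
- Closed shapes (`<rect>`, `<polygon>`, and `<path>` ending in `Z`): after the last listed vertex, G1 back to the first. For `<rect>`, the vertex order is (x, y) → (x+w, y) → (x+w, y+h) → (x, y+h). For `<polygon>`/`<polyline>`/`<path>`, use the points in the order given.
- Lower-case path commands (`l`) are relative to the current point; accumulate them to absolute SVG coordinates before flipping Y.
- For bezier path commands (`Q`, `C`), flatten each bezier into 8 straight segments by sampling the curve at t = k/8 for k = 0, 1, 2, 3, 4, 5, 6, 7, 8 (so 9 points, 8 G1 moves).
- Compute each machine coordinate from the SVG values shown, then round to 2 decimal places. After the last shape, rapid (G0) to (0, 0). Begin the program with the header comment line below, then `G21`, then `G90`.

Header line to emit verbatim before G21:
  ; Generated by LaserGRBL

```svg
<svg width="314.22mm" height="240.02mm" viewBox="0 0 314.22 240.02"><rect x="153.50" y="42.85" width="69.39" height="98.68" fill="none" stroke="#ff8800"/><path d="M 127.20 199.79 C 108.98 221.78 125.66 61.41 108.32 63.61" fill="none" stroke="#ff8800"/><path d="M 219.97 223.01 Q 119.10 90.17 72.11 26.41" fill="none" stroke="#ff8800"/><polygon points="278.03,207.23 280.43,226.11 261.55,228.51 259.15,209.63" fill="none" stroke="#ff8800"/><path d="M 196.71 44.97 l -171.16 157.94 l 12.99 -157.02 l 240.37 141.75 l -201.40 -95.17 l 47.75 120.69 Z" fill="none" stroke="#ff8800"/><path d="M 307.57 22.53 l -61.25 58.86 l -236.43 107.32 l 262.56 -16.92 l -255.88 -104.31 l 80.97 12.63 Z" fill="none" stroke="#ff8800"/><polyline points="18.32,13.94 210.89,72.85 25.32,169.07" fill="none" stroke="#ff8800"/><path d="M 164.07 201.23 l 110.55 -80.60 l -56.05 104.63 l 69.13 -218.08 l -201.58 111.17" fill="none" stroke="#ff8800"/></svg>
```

viewBox `0 0 314.22 240.02` with mm width/height → 1 unit = 1 mm. Flip: y_m = 240.02 − y_svg.

**Shape 1** — `<rect>` rectangle, stroke `#ff8800` → engrave (S300, F3239). Machine vertices: (153.50,197.17) → (222.89,197.17) → (222.89,98.49) → (153.50,98.49) → (153.50,197.17). Closed: final G1 returns to the first vertex.

**Shape 2** — `<path>` cubic bezier, stroke `#ff8800` → engrave (S300, F3239). Control points (SVG): P0=(127.20,199.79), P1=(108.98,221.78), P2=(125.66,61.41), P3=(108.32,63.61); sampled at t=k/8. Machine vertices: (127.20,40.23) → (121.87,39.86) → (119.00,52.54) → (117.79,74.23) → (117.43,100.90) → (117.11,128.49) → (116.02,152.97) → (113.36,170.29) → (108.32,176.41). Open path.

**Shape 3** — `<path>` quadratic bezier, stroke `#ff8800` → engrave (S300, F3239). Control points (SVG): P0=(219.97,223.01), P1=(119.10,90.17), P2=(72.11,26.41); sampled at t=k/8. Machine vertices: (219.97,17.01) → (195.59,49.14) → (172.90,79.11) → (151.89,106.93) → (132.57,132.58) → (114.93,156.08) → (98.97,177.41) → (84.70,196.59) → (72.11,213.61). Open path.

**Shape 4** — `<polygon>` regular polygon, stroke `#ff8800` → engrave (S300, F3239). Machine vertices: (278.03,32.79) → (280.43,13.91) → (261.55,11.51) → (259.15,30.39) → (278.03,32.79). Closed: final G1 returns to the first vertex.

**Shape 5** — `<path>` closed polygon, stroke `#ff8800` → engrave (S300, F3239). Machine vertices: (196.71,195.05) → (25.55,37.11) → (38.54,194.13) → (278.91,52.38) → (77.51,147.55) → (125.26,26.86) → (196.71,195.05). Closed: final G1 returns to the first vertex.

**Shape 6** — `<path>` closed polygon, stroke `#ff8800` → engrave (S300, F3239). Machine vertices: (307.57,217.49) → (246.32,158.63) → (9.89,51.31) → (272.45,68.23) → (16.57,172.54) → (97.54,159.91) → (307.57,217.49). Closed: final G1 returns to the first vertex.

**Shape 7** — `<polyline>` open polyline, stroke `#ff8800` → engrave (S300, F3239). Machine vertices: (18.32,226.08) → (210.89,167.17) → (25.32,70.95). Open path.

**Shape 8** — `<path>` open polyline, stroke `#ff8800` → engrave (S300, F3239). Machine vertices: (164.07,38.79) → (274.62,119.39) → (218.57,14.76) → (287.70,232.84) → (86.12,121.67). Open path.

; Generated by LaserGRBL
G21
G90
G0 X153.50 Y197.17
M4 S300
G1 X222.89 Y197.17 F3239
G1 X222.89 Y98.49
G1 X153.50 Y98.49
G1 X153.50 Y197.17
M5
G0 X127.20 Y40.23
M4 S300
G1 X121.87 Y39.86 F3239
G1 X119.00 Y52.54
G1 X117.79 Y74.23
G1 X117.43 Y100.90
G1 X117.11 Y128.49
G1 X116.02 Y152.97
G1 X113.36 Y170.29
G1 X108.32 Y176.41
M5
G0 X219.97 Y17.01
M4 S300
G1 X195.59 Y49.14 F3239
G1 X172.90 Y79.11
G1 X151.89 Y106.93
G1 X132.57 Y132.58
G1 X114.93 Y156.08
G1 X98.97 Y177.41
G1 X84.70 Y196.59
G1 X72.11 Y213.61
M5
G0 X278.03 Y32.79
M4 S300
G1 X280.43 Y13.91 F3239
G1 X261.55 Y11.51
G1 X259.15 Y30.39
G1 X278.03 Y32.79
M5
G0 X196.71 Y195.05
M4 S300
G1 X25.55 Y37.11 F3239
G1 X38.54 Y194.13
G1 X278.91 Y52.38
G1 X77.51 Y147.55
G1 X125.26 Y26.86
G1 X196.71 Y195.05
M5
G0 X307.57 Y217.49
M4 S300
G1 X246.32 Y158.63 F3239
G1 X9.89 Y51.31
G1 X272.45 Y68.23
G1 X16.57 Y172.54
G1 X97.54 Y159.91
G1 X307.57 Y217.49
M5
G0 X18.32 Y226.08
M4 S300
G1 X210.89 Y167.17 F3239
G1 X25.32 Y70.95
M5
G0 X164.07 Y38.79
M4 S300
G1 X274.62 Y119.39 F3239
G1 X218.57 Y14.76
G1 X287.70 Y232.84
G1 X86.12 Y121.67
M5
G0 X0.00 Y0.00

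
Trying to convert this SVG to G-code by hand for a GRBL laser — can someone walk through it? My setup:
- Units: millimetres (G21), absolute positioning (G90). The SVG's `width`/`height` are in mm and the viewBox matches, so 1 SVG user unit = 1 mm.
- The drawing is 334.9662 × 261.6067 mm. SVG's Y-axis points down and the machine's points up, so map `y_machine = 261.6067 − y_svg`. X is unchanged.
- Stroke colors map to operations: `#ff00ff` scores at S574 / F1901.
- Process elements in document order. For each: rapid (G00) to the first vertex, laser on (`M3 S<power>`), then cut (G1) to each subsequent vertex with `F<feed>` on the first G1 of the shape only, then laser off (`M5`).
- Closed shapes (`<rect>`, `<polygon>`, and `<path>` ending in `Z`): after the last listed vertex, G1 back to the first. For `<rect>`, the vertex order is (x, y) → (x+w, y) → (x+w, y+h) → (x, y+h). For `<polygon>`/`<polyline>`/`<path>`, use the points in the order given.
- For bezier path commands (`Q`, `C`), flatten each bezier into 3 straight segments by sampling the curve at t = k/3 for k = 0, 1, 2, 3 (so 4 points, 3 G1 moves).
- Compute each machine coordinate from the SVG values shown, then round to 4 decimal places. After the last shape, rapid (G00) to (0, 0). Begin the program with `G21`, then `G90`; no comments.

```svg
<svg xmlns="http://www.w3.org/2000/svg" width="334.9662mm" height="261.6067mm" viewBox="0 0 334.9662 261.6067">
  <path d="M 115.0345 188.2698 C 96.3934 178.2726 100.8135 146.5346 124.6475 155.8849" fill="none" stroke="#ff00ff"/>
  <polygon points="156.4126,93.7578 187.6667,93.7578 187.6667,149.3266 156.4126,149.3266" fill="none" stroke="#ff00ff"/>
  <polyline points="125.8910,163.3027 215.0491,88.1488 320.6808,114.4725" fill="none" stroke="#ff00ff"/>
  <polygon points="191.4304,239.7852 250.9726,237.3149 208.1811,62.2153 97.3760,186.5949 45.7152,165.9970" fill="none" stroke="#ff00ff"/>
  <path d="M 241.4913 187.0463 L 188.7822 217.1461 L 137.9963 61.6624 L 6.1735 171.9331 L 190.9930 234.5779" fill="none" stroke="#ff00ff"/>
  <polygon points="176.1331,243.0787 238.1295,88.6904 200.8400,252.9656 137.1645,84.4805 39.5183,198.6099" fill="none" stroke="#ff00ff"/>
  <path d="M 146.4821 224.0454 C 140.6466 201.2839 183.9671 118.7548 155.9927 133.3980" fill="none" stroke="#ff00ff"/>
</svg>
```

G21
G90
G00 X115.0345 Y73.3369
M3 S574
G1 X103.9454 Y88.2540 F1901
G1 X107.4199 Y103.7030
G1 X124.6475 Y105.7218
M5
G00 X156.4126 Y167.8489
M3 S574
G1 X187.6667 Y167.8489 F1901
G1 X187.6667 Y112.2801
G1 X156.4126 Y112.2801
G1 X156.4126 Y167.8489
M5
G00 X125.8910 Y98.3040
M3 S574
G1 X215.0491 Y173.4579 F1901
G1 X320.6808 Y147.1342
M5
G00 X191.4304 Y21.8215
M3 S574
G1 X250.9726 Y24.2918 F1901
G1 X208.1811 Y199.3914
G1 X97.3760 Y75.0118
G1 X45.7152 Y95.6097
G1 X191.4304 Y21.8215
M5
G00 X241.4913 Y74.5604
M3 S574
G1 X188.7822 Y44.4606 F1901
G1 X137.9963 Y199.9443
G1 X6.1735 Y89.6736
G1 X190.9930 Y27.0288
M5
G00 X176.1331 Y18.5280
M3 S574
G1 X238.1295 Y172.9163 F1901
G1 X200.8400 Y8.6411
G1 X137.1645 Y177.1262
G1 X39.5183 Y62.9968
G1 X176.1331 Y18.5280
M5
G00 X146.4821 Y37.5613
M3 S574
G1 X152.5708 Y74.4327 F1901
G1 X164.6633 Y116.2737
G1 X155.9927 Y128.2087
M5
G00 X0.0000 Y0.0000

viewBox `0 0 334.9662 261.6067` with mm width/height → 1 unit = 1 mm. Flip: y_m = 261.6067 − y_svg.

**Shape 1** — `<path>` cubic bezier, stroke `#ff00ff` → score (S574, F1901). Control points (SVG): P0=(115.0345,188.2698), P1=(96.3934,178.2726), P2=(100.8135,146.5346), P3=(124.6475,155.8849); sampled at t=k/3. Machine vertices: (115.0345,73.3369) → (103.9454,88.2540) → (107.4199,103.7030) → (124.6475,105.7218). Open path.

**Shape 2** — `<polygon>` rectangle, stroke `#ff00ff` → score (S574, F1901). Machine vertices: (156.4126,167.8489) → (187.6667,167.8489) → (187.6667,112.2801) → (156.4126,112.2801) → (156.4126,167.8489). Closed: final G1 returns to the first vertex.

**Shape 3** — `<polyline>` open polyline, stroke `#ff00ff` → score (S574, F1901). Machine vertices: (125.8910,98.3040) → (215.0491,173.4579) → (320.6808,147.1342). Open path.

**Shape 4** — `<polygon>` closed polygon, stroke `#ff00ff` → score (S574, F1901). Machine vertices: (191.4304,21.8215) → (250.9726,24.2918) → (208.1811,199.3914) → (97.3760,75.0118) → (45.7152,95.6097) → (191.4304,21.8215). Closed: final G1 returns to the first vertex.

**Shape 5** — `<path>` open polyline, stroke `#ff00ff` → score (S574, F1901). Machine vertices: (241.4913,74.5604) → (188.7822,44.4606) → (137.9963,199.9443) → (6.1735,89.6736) → (190.9930,27.0288). Open path.

**Shape 6** — `<polygon>` closed polygon, stroke `#ff00ff` → score (S574, F1901). Machine vertices: (176.1331,18.5280) → (238.1295,172.9163) → (200.8400,8.6411) → (137.1645,177.1262) → (39.5183,62.9968) → (176.1331,18.5280). Closed: final G1 returns to the first vertex.

**Shape 7** — `<path>` cubic bezier, stroke `#ff00ff` → score (S574, F1901). Control points (SVG): P0=(146.4821,224.0454), P1=(140.6466,201.2839), P2=(183.9671,118.7548), P3=(155.9927,133.3980); sampled at t=k/3. Machine vertices: (146.4821,37.5613) → (152.5708,74.4327) → (164.6633,116.2737) → (155.9927,128.2087). Open path.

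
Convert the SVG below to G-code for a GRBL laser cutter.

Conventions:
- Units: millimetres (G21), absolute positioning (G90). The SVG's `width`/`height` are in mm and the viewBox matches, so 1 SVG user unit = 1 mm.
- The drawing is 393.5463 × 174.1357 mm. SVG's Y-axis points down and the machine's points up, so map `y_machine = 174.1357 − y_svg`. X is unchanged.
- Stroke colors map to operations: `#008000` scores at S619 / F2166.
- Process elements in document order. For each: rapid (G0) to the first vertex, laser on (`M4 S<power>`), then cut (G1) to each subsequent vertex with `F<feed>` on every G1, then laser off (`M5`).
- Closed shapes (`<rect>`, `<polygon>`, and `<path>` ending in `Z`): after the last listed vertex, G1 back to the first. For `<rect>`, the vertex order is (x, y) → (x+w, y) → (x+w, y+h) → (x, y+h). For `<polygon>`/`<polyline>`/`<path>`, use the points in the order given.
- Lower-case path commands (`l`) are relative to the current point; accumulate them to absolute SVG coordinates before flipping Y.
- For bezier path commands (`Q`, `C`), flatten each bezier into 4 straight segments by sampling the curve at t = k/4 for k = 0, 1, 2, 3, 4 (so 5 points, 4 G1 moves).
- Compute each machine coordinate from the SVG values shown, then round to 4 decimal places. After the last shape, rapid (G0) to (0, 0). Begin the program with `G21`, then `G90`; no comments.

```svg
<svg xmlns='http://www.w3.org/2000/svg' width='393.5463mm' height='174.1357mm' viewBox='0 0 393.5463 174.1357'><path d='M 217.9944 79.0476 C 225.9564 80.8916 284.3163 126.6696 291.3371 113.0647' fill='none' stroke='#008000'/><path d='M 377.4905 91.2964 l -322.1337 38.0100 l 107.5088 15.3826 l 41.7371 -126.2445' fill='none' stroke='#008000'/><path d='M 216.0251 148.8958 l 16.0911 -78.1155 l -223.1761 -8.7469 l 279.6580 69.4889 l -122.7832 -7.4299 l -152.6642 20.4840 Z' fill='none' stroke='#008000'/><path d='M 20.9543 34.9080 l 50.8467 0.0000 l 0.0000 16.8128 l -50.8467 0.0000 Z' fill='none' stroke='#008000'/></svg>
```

G21
G90
G0 X217.9944 Y95.0881
M4 S619
G1 X231.8259 Y87.0818 F2166
G1 X255.0187 Y72.2862 F2166
G1 X278.0351 Y60.3873 F2166
G1 X291.3371 Y61.0710 F2166
M5
G0 X377.4905 Y82.8393
M4 S619
G1 X55.3568 Y44.8293 F2166
G1 X162.8656 Y29.4467 F2166
G1 X204.6027 Y155.6912 F2166
M5
G0 X216.0251 Y25.2399
M4 S619
G1 X232.1162 Y103.3554 F2166
G1 X8.9401 Y112.1023 F2166
G1 X288.5981 Y42.6134 F2166
G1 X165.8149 Y50.0433 F2166
G1 X13.1507 Y29.5593 F2166
G1 X216.0251 Y25.2399 F2166
M5
G0 X20.9543 Y139.2277
M4 S619
G1 X71.8010 Y139.2277 F2166
G1 X71.8010 Y122.4149 F2166
G1 X20.9543 Y122.4149 F2166
G1 X20.9543 Y139.2277 F2166
M5
G0 X0.0000 Y0.0000

1 u = 1 mm; y_m = 174.1357 − y.

[1] `<path>` cubic bezier, #008000→score S619 F2166: (217.9944,95.0881) → (231.8259,87.0818) → (255.0187,72.2862) → (278.0351,60.3873) → (291.3371,61.0710)

[2] `<path>` open polyline, #008000→score S619 F2166: (377.4905,82.8393) → (55.3568,44.8293) → (162.8656,29.4467) → (204.6027,155.6912)

[3] `<path>` closed polygon, #008000→score S619 F2166: (216.0251,25.2399) → (232.1162,103.3554) → (8.9401,112.1023) → (288.5981,42.6134) → (165.8149,50.0433) → (13.1507,29.5593) → (216.0251,25.2399) (closed)

[4] `<path>` rectangle, #008000→score S619 F2166: (20.9543,139.2277) → (71.8010,139.2277) → (71.8010,122.4149) → (20.9543,122.4149) → (20.9543,139.2277) (closed)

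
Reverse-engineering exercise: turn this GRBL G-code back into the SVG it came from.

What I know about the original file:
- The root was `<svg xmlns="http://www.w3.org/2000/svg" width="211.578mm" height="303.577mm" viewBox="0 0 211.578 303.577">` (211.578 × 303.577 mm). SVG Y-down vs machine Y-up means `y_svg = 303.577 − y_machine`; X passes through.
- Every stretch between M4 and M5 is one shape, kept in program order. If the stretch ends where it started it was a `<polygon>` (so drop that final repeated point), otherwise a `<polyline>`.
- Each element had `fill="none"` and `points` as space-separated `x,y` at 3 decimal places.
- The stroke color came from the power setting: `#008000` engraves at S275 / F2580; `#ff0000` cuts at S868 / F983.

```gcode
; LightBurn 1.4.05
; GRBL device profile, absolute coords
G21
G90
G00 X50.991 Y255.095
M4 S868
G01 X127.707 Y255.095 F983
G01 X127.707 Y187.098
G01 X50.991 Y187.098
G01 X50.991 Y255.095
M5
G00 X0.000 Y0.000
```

y_svg = 303.577 − y_m. Every run uses S868, so all elements get stroke `#ff0000` (cut).

[1] closed run; points: 50.991,48.482 127.707,48.482 127.707,116.479 50.991,116.479

<svg xmlns="http://www.w3.org/2000/svg" width="211.578mm" height="303.577mm" viewBox="0 0 211.578 303.577">
  <polygon points="50.991,48.482 127.707,48.482 127.707,116.479 50.991,116.479" fill="none" stroke="#ff0000"/>
</svg>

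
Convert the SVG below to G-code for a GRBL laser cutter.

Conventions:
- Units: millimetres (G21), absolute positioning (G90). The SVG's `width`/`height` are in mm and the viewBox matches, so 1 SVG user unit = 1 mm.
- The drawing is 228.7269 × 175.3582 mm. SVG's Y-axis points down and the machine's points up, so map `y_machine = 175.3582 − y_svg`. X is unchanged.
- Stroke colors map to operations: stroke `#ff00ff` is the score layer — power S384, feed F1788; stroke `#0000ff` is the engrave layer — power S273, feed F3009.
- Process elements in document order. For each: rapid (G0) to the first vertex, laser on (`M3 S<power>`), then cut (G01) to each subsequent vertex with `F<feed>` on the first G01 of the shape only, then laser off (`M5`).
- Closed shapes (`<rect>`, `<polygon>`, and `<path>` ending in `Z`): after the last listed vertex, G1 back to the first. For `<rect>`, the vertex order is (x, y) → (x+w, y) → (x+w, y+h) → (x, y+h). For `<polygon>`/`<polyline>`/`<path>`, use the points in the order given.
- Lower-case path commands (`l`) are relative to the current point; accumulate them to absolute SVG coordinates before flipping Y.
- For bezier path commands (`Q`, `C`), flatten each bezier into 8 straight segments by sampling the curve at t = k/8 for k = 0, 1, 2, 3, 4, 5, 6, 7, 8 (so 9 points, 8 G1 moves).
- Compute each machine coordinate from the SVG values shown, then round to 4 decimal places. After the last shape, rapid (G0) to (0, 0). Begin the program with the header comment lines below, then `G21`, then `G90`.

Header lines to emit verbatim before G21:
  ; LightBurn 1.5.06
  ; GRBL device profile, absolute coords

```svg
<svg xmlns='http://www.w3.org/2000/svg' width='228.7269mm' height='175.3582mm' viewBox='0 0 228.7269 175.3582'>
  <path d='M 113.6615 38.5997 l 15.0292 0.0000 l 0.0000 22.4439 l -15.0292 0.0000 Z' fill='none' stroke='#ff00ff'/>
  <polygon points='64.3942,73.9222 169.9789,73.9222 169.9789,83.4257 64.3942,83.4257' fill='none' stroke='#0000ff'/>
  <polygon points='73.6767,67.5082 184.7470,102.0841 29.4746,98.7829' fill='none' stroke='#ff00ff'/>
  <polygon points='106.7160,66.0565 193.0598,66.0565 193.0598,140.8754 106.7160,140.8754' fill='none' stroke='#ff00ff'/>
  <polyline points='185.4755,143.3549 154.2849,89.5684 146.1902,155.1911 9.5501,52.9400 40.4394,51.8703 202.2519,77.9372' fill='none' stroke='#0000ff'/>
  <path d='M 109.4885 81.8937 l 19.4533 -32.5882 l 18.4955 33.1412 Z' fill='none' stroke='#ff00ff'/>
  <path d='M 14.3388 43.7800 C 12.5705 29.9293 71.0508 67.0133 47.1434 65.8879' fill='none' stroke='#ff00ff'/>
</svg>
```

; LightBurn 1.5.06
; GRBL device profile, absolute coords
G21
G90
G0 X113.6615 Y136.7585
M3 S384
G01 X128.6907 Y136.7585 F1788
G01 X128.6907 Y114.3146
G01 X113.6615 Y114.3146
G01 X113.6615 Y136.7585
M5
G0 X64.3942 Y101.4360
M3 S273
G01 X169.9789 Y101.4360 F3009
G01 X169.9789 Y91.9325
G01 X64.3942 Y91.9325
G01 X64.3942 Y101.4360
M5
G0 X73.6767 Y107.8500
M3 S384
G01 X184.7470 Y73.2741 F1788
G01 X29.4746 Y76.5753
G01 X73.6767 Y107.8500
M5
G0 X106.7160 Y109.3017
M3 S384
G01 X193.0598 Y109.3017 F1788
G01 X193.0598 Y34.4828
G01 X106.7160 Y34.4828
G01 X106.7160 Y109.3017
M5
G0 X185.4755 Y32.0033
M3 S273
G01 X154.2849 Y85.7898 F3009
G01 X146.1902 Y20.1671
G01 X9.5501 Y122.4182
G01 X40.4394 Y123.4879
G01 X202.2519 Y97.4210
M5
G0 X109.4885 Y93.4645
M3 S384
G01 X128.9418 Y126.0527 F1788
G01 X147.4373 Y92.9115
G01 X109.4885 Y93.4645
M5
G0 X14.3388 Y131.5782
M3 S384
G01 X16.2213 Y134.5588 F1788
G01 X22.0805 Y133.8088
G01 X30.2450 Y130.3731
G01 X39.0433 Y125.2962
G01 X46.8038 Y119.6229
G01 X51.8549 Y114.3976
G01 X52.5253 Y110.6652
G01 X47.1434 Y109.4703
M5
G0 X0.0000 Y0.0000

Since the viewBox matches the mm dimensions, user units are millimetres directly. The only transform is the Y-flip y_m = 175.3582 − y_svg.

Shape 1 is a rectangle drawn with `<path>`. Its stroke #ff00ff means score at S384, F1788. After flipping Y the toolpath is (113.6615,136.7585) → (128.6907,136.7585) → (128.6907,114.3146) → (113.6615,114.3146) → (113.6615,136.7585), returning to the start.

Shape 2 is a rectangle drawn with `<polygon>`. Its stroke #0000ff means engrave at S273, F3009. After flipping Y the toolpath is (64.3942,101.4360) → (169.9789,101.4360) → (169.9789,91.9325) → (64.3942,91.9325) → (64.3942,101.4360), returning to the start.

Shape 3 is a closed polygon drawn with `<polygon>`. Its stroke #ff00ff means score at S384, F1788. After flipping Y the toolpath is (73.6767,107.8500) → (184.7470,73.2741) → (29.4746,76.5753) → (73.6767,107.8500), returning to the start.

Shape 4 is a rectangle drawn with `<polygon>`. Its stroke #ff00ff means score at S384, F1788. After flipping Y the toolpath is (106.7160,109.3017) → (193.0598,109.3017) → (193.0598,34.4828) → (106.7160,34.4828) → (106.7160,109.3017), returning to the start.

Shape 5 is a open polyline drawn with `<polyline>`. Its stroke #0000ff means engrave at S273, F3009. After flipping Y the toolpath is (185.4755,32.0033) → (154.2849,85.7898) → (146.1902,20.1671) → (9.5501,122.4182) → (40.4394,123.4879) → (202.2519,97.4210).

Shape 6 is a regular polygon drawn with `<path>`. Its stroke #ff00ff means score at S384, F1788. After flipping Y the toolpath is (109.4885,93.4645) → (128.9418,126.0527) → (147.4373,92.9115) → (109.4885,93.4645), returning to the start.

Shape 7 is a cubic bezier drawn with `<path>`. Its stroke #ff00ff means score at S384, F1788. After flipping Y the toolpath is (14.3388,131.5782) → (16.2213,134.5588) → (22.0805,133.8088) → (30.2450,130.3731) → (39.0433,125.2962) → (46.8038,119.6229) → (51.8549,114.3976) → (52.5253,110.6652) → (47.1434,109.4703).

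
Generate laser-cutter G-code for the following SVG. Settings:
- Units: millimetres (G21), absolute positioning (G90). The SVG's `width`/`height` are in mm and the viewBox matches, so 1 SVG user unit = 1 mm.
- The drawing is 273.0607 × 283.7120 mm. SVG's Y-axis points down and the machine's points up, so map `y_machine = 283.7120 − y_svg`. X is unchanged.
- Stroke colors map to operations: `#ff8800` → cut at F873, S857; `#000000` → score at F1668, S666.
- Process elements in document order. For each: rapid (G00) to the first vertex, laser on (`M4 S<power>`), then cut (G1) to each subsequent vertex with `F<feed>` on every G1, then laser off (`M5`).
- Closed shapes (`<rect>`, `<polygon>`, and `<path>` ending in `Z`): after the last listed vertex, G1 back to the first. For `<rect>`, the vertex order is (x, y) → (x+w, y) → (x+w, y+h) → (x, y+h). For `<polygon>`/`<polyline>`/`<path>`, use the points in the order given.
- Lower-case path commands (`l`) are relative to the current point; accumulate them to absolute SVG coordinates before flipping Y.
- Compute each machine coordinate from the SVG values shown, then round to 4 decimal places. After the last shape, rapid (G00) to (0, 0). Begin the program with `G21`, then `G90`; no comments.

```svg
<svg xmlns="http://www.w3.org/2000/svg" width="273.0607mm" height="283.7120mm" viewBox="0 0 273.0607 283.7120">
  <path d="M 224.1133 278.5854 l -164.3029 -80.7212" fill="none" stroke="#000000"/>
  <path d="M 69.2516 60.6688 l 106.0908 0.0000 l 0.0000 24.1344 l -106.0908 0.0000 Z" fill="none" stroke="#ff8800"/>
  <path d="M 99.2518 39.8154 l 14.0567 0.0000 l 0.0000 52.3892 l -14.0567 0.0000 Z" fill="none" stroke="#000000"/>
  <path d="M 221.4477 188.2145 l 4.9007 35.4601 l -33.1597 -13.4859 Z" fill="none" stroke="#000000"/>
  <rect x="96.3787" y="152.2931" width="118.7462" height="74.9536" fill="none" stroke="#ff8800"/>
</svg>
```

1 u = 1 mm; y_m = 283.7120 − y.

[1] `<path>` line segment, #000000→score S666 F1668: (224.1133,5.1266) → (59.8104,85.8478)

[2] `<path>` rectangle, #ff8800→cut S857 F873: (69.2516,223.0432) → (175.3424,223.0432) → (175.3424,198.9088) → (69.2516,198.9088) → (69.2516,223.0432) (closed)

[3] `<path>` rectangle, #000000→score S666 F1668: (99.2518,243.8966) → (113.3085,243.8966) → (113.3085,191.5074) → (99.2518,191.5074) → (99.2518,243.8966) (closed)

[4] `<path>` regular polygon, #000000→score S666 F1668: (221.4477,95.4975) → (226.3484,60.0374) → (193.1887,73.5233) → (221.4477,95.4975) (closed)

[5] `<rect>` rectangle, #ff8800→cut S857 F873: (96.3787,131.4189) → (215.1249,131.4189) → (215.1249,56.4653) → (96.3787,56.4653) → (96.3787,131.4189) (closed)

G21
G90
G00 X224.1133 Y5.1266
M4 S666
G1 X59.8104 Y85.8478 F1668
M5
G00 X69.2516 Y223.0432
M4 S857
G1 X175.3424 Y223.0432 F873
G1 X175.3424 Y198.9088 F873
G1 X69.2516 Y198.9088 F873
G1 X69.2516 Y223.0432 F873
M5
G00 X99.2518 Y243.8966
M4 S666
G1 X113.3085 Y243.8966 F1668
G1 X113.3085 Y191.5074 F1668
G1 X99.2518 Y191.5074 F1668
G1 X99.2518 Y243.8966 F1668
M5
G00 X221.4477 Y95.4975
M4 S666
G1 X226.3484 Y60.0374 F1668
G1 X193.1887 Y73.5233 F1668
G1 X221.4477 Y95.4975 F1668
M5
G00 X96.3787 Y131.4189
M4 S857
G1 X215.1249 Y131.4189 F873
G1 X215.1249 Y56.4653 F873
G1 X96.3787 Y56.4653 F873
G1 X96.3787 Y131.4189 F873
M5
G00 X0.0000 Y0.0000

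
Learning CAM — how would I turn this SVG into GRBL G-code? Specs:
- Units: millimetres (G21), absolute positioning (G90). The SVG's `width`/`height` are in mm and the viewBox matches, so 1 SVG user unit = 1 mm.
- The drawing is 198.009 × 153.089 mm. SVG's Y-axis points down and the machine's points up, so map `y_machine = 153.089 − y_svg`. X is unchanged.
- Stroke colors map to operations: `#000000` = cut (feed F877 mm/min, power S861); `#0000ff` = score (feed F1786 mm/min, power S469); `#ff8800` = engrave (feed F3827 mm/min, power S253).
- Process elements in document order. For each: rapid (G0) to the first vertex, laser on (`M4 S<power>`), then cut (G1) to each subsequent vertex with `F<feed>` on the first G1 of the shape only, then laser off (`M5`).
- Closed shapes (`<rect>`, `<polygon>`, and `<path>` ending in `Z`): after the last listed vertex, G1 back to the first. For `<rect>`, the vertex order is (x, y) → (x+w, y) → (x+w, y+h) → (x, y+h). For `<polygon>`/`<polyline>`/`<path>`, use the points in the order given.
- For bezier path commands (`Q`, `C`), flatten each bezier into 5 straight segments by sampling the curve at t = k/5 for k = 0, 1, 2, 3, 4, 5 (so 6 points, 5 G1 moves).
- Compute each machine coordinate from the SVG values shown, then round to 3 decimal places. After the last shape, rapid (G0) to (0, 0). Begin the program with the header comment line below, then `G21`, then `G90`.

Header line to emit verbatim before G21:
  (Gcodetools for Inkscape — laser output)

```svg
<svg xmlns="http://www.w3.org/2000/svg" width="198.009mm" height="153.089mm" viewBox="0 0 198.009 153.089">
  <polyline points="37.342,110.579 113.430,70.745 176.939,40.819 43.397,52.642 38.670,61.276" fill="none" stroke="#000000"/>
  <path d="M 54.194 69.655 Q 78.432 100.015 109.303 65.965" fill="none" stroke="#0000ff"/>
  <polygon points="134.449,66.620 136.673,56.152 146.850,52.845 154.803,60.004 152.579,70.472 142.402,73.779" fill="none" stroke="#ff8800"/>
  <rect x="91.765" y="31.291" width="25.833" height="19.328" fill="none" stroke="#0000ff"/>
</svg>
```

(Gcodetools for Inkscape — laser output)
G21
G90
G0 X37.342 Y42.510
M4 S861
G1 X113.430 Y82.344 F877
G1 X176.939 Y112.270
G1 X43.397 Y100.447
G1 X38.670 Y91.813
M5
G0 X54.194 Y83.434
M4 S469
G1 X64.155 Y73.866 F1786
G1 X74.646 Y69.452
G1 X85.667 Y70.190
G1 X97.220 Y76.080
G1 X109.303 Y87.124
M5
G0 X134.449 Y86.469
M4 S253
G1 X136.673 Y96.937 F3827
G1 X146.850 Y100.244
G1 X154.803 Y93.085
G1 X152.579 Y82.617
G1 X142.402 Y79.310
G1 X134.449 Y86.469
M5
G0 X91.765 Y121.798
M4 S469
G1 X117.598 Y121.798 F1786
G1 X117.598 Y102.470
G1 X91.765 Y102.470
G1 X91.765 Y121.798
M5
G0 X0.000 Y0.000

1 u = 1 mm; y_m = 153.089 − y.

[1] `<polyline>` open polyline, #000000→cut S861 F877: (37.342,42.510) → (113.430,82.344) → (176.939,112.270) → (43.397,100.447) → (38.670,91.813)

[2] `<path>` quadratic bezier, #0000ff→score S469 F1786: (54.194,83.434) → (64.155,73.866) → (74.646,69.452) → (85.667,70.190) → (97.220,76.080) → (109.303,87.124)

[3] `<polygon>` regular polygon, #ff8800→engrave S253 F3827: (134.449,86.469) → (136.673,96.937) → (146.850,100.244) → (154.803,93.085) → (152.579,82.617) → (142.402,79.310) → (134.449,86.469) (closed)

[4] `<rect>` rectangle, #0000ff→score S469 F1786: (91.765,121.798) → (117.598,121.798) → (117.598,102.470) → (91.765,102.470) → (91.765,121.798) (closed)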